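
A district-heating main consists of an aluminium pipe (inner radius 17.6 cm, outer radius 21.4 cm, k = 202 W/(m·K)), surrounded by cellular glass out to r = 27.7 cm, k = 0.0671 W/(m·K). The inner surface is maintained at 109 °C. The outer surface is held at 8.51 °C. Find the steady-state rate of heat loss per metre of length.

Q' = 164 W/m

Series thermal resistances, inner to outer:
  R'_aluminium = ln(0.214/0.176)/(2πk) = 0.1955/(2π·202) = 1.540×10^-4 m·K/W
  R'_cellular glass = ln(0.277/0.214)/(2πk) = 0.2580/(2π·0.0671) = 0.6121 m·K/W
ΣR = 1.540×10^-4 + 0.6121 = 0.6123 m·K/W
Q' = ΔT/ΣR = (109 °C − 8.51 °C)/0.6123 = 164 W/m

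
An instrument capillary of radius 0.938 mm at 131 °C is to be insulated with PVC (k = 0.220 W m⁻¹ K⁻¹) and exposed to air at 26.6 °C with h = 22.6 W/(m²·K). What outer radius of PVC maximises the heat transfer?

r_cr = 0.973 cm

For a cylinder, r_cr = k_ins/h = 0.220/22.6 = 0.00973 m = 0.973 cm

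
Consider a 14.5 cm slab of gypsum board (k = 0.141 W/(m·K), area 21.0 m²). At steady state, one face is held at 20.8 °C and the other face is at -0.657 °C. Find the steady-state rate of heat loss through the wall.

Q = 438 W

Q = kA·ΔT/L = 0.141 × 21.0 × |20.8 °C − -0.657 °C| / 0.145 = 438 W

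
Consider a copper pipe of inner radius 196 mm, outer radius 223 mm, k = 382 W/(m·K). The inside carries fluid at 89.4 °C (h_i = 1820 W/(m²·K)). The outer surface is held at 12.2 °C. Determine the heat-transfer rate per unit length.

Q' = 1.54×10^5 W/m

Treat each layer as a resistance in series:
  R'_conv,in = 1/(2πr h) = 1/(2π·0.196·1820) = 4.462×10^-4 m·K/W
  R'_copper = ln(0.223/0.196)/(2πk) = 0.1291/(2π·382) = 5.377×10^-5 m·K/W
ΣR = 4.462×10^-4 + 5.377×10^-5 = 5.000×10^-4 m·K/W
Q' = ΔT/ΣR = (89.4 °C − 12.2 °C)/5.000×10^-4 = 1.54×10^5 W/m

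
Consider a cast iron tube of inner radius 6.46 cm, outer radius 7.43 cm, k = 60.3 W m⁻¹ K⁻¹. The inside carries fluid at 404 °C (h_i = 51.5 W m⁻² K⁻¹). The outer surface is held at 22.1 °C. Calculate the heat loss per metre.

Resistance network (inner→outer):
  R'_conv,in = 1/(2πr h) = 1/(2π·0.0646·51.5) = 0.04784 m·K/W
  R'_cast iron = ln(0.0743/0.0646)/(2πk) = 0.1399/(2π·60.3) = 3.692×10^-4 m·K/W
ΣR = 0.04784 + 3.692×10^-4 = 0.04821 m·K/W
Q' = ΔT/ΣR = (404 °C − 22.1 °C)/0.04821 = 7920 W/m

Q' = 7.92 kW/m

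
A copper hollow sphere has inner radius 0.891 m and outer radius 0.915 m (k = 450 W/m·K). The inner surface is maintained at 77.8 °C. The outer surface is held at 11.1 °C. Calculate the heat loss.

Q = 12800 kW

Q = 4πk·ΔT/(1/r₁ − 1/r₂) = 4π × 450 × 66.7 / (1/0.891 − 1/0.915) = 1.28×10^7 W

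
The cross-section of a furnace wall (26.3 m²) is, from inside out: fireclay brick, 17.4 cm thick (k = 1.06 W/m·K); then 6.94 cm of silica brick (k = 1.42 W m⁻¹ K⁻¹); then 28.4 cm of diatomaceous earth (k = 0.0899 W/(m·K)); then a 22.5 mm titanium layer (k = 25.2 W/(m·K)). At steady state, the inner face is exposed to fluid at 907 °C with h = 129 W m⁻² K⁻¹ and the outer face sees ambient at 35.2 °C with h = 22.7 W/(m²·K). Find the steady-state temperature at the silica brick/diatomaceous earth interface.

Resistance network (inner→outer):
  R_conv,in = 1/(hA) = 1/(129·26.3) = 2.948×10^-4 K/W
  R_fireclay brick = L/(kA) = 0.174/(1.06·26.3) = 0.006241 K/W
  R_silica brick = L/(kA) = 0.0694/(1.42·26.3) = 0.001858 K/W
  R_diatomaceous earth = L/(kA) = 0.284/(0.0899·26.3) = 0.1201 K/W
  R_titanium = L/(kA) = 0.0225/(25.2·26.3) = 3.395×10^-5 K/W
  R_conv,out = 1/(hA) = 1/(22.7·26.3) = 0.001675 K/W
ΣR = 2.948×10^-4 + 0.006241 + 0.001858 + 0.1201 + 3.395×10^-5 + 0.001675 = 0.1302 K/W
Q = ΔT/ΣR = (907 °C − 35.2 °C)/0.1302 = 6696 W
From the inner boundary to the silica brick/diatomaceous earth interface, ΣR_partial = 0.008394 K/W.
T_interface = T_in − Q·ΣR_partial = 907 °C − (6696)(0.008394) = 851 °C

T = 851 °C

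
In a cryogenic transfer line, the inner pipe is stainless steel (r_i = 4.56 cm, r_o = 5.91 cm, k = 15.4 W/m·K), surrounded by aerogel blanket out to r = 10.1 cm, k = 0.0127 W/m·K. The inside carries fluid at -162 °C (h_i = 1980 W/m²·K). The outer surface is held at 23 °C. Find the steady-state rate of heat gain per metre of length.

Q' = 27.5 W/m

Treat each layer as a resistance in series:
  R'_conv,in = 1/(2πr h) = 1/(2π·0.0456·1980) = 0.001763 m·K/W
  R'_stainless steel = ln(0.0591/0.0456)/(2πk) = 0.2593/(2π·15.4) = 0.002680 m·K/W
  R'_aerogel blanket = ln(0.101/0.0591)/(2πk) = 0.5359/(2π·0.0127) = 6.716 m·K/W
ΣR = 0.001763 + 0.002680 + 6.716 = 6.720 m·K/W
Q' = ΔT/ΣR = (-162 °C − 23 °C)/6.720 = -27.5 W/m
(Negative Q' ⇒ heat flows inward; heat gain = 27.5 W/m.)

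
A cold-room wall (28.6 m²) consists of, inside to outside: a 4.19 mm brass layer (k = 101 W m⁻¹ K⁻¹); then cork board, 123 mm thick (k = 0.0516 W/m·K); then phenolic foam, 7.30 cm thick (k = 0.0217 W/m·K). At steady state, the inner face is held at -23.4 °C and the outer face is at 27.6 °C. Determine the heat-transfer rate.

Q = 254 W

Resistance network (inner→outer):
  R_brass = L/(kA) = 0.00419/(101·28.6) = 1.451×10^-6 K/W
  R_cork board = L/(kA) = 0.123/(0.0516·28.6) = 0.08335 K/W
  R_phenolic foam = L/(kA) = 0.0730/(0.0217·28.6) = 0.1176 K/W
ΣR = 1.451×10^-6 + 0.08335 + 0.1176 = 0.2010 K/W
Q = ΔT/ΣR = (-23.4 °C − 27.6 °C)/0.2010 = -254 W
(Negative Q ⇒ heat flows inward; heat gain = 254 W.)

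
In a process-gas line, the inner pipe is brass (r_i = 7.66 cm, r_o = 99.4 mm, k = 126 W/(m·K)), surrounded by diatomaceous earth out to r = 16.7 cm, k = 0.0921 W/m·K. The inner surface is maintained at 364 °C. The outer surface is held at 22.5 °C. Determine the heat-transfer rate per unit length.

Series thermal resistances, inner to outer:
  R'_brass = ln(0.0994/0.0766)/(2πk) = 0.2606/(2π·126) = 3.291×10^-4 m·K/W
  R'_diatomaceous earth = ln(0.167/0.0994)/(2πk) = 0.5188/(2π·0.0921) = 0.8966 m·K/W
ΣR = 3.291×10^-4 + 0.8966 = 0.8969 m·K/W
Q' = ΔT/ΣR = (364 °C − 22.5 °C)/0.8969 = 381 W/m

Q' = 381 W/m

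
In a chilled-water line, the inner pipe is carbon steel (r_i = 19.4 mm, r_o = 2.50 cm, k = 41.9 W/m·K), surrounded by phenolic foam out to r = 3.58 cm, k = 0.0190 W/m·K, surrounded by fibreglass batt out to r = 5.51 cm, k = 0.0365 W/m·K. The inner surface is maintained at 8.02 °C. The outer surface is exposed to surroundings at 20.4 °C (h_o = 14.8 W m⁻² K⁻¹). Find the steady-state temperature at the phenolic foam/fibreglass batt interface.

T = 15.3 °C

Series thermal resistances, inner to outer:
  R'_carbon steel = ln(0.0250/0.0194)/(2πk) = 0.2536/(2π·41.9) = 9.633×10^-4 m·K/W
  R'_phenolic foam = ln(0.0358/0.0250)/(2πk) = 0.3591/(2π·0.0190) = 3.008 m·K/W
  R'_fibreglass batt = ln(0.0551/0.0358)/(2πk) = 0.4312/(2π·0.0365) = 1.880 m·K/W
  R'_conv,out = 1/(2πr h) = 1/(2π·0.0551·14.8) = 0.1952 m·K/W
ΣR = 9.633×10^-4 + 3.008 + 1.880 + 0.1952 = 5.084 m·K/W
Q' = ΔT/ΣR = (8.02 °C − 20.4 °C)/5.084 = -2.435 W/m
From the inner boundary to the phenolic foam/fibreglass batt interface, ΣR_partial = 3.009 m·K/W.
T_interface = T_in − Q'·ΣR_partial = 8.02 °C − (-2.435)(3.009) = 15.3 °C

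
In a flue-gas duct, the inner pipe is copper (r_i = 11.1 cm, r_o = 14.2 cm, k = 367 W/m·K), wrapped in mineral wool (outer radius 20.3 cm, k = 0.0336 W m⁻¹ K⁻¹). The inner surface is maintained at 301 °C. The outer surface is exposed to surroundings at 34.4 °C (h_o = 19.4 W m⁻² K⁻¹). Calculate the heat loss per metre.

Resistance network (inner→outer):
  R'_copper = ln(0.142/0.111)/(2πk) = 0.2463/(2π·367) = 1.068×10^-4 m·K/W
  R'_mineral wool = ln(0.203/0.142)/(2πk) = 0.3574/(2π·0.0336) = 1.693 m·K/W
  R'_conv,out = 1/(2πr h) = 1/(2π·0.203·19.4) = 0.04041 m·K/W
ΣR = 1.068×10^-4 + 1.693 + 0.04041 = 1.734 m·K/W
Q' = ΔT/ΣR = (301 °C − 34.4 °C)/1.734 = 154 W/m

Q' = 154 W/m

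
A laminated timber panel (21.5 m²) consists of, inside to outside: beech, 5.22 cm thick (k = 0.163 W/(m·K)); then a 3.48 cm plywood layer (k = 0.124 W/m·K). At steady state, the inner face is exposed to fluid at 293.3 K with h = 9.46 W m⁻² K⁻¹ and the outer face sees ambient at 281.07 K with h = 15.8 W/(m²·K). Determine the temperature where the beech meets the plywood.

Resistance network (inner→outer):
  R_conv,in = 1/(hA) = 1/(9.46·21.5) = 0.004917 K/W
  R_beech = L/(kA) = 0.0522/(0.163·21.5) = 0.01490 K/W
  R_plywood = L/(kA) = 0.0348/(0.124·21.5) = 0.01305 K/W
  R_conv,out = 1/(hA) = 1/(15.8·21.5) = 0.002944 K/W
ΣR = 0.004917 + 0.01490 + 0.01305 + 0.002944 = 0.03581 K/W
Q = ΔT/ΣR = (293.3 K − 281.07 K)/0.03581 = 341.5 W
From the inner boundary to the beech/plywood interface, ΣR_partial = 0.01982 K/W.
T_interface = T_in − Q·ΣR_partial = 293.3 K − (341.5)(0.01982) = 286.5 K

T = 286.5 K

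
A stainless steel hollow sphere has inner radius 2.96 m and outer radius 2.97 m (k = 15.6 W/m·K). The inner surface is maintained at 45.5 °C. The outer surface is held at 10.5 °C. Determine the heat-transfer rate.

Q = 4πk·ΔT/(1/r₁ − 1/r₂) = 4π × 15.6 × 35 / (1/2.96 − 1/2.97) = 6.03×10^6 W

Q = 6.03×10^6 W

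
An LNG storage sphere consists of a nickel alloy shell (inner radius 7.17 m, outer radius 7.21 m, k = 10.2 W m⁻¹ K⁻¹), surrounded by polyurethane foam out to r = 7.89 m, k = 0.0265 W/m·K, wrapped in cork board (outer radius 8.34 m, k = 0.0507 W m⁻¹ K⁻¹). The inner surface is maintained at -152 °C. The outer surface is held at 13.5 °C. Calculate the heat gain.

Treat each layer as a resistance in series:
  R_nickel alloy = (1/7.17 − 1/7.21)/(4πk) = 7.738×10^-4/(4π·10.2) = 6.037×10^-6 K/W
  R_polyurethane foam = (1/7.21 − 1/7.89)/(4πk) = 0.01195/(4π·0.0265) = 0.03590 K/W
  R_cork board = (1/7.89 − 1/8.34)/(4πk) = 0.006839/(4π·0.0507) = 0.01073 K/W
ΣR = 6.037×10^-6 + 0.03590 + 0.01073 = 0.04664 K/W
Q = ΔT/ΣR = (-152 °C − 13.5 °C)/0.04664 = -3550 W
(Negative Q ⇒ heat flows inward; heat gain = 3550 W.)

Q = 3.55 kW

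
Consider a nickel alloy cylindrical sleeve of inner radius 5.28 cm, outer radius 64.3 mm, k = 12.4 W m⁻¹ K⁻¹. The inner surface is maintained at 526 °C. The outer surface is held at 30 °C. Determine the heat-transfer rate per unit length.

Q' = 196 kW/m

Q' = 2πk·ΔT/ln(r₂/r₁) = 2π × 12.4 × 496 / ln(0.0643/0.0528) = 1.96×10^5 W/m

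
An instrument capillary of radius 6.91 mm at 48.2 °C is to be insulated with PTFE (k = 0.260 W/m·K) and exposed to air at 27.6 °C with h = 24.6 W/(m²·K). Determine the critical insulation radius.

For a cylinder, r_cr = k_ins/h = 0.260/24.6 = 0.0106 m = 1.06 cm

r_cr = 1.06 cm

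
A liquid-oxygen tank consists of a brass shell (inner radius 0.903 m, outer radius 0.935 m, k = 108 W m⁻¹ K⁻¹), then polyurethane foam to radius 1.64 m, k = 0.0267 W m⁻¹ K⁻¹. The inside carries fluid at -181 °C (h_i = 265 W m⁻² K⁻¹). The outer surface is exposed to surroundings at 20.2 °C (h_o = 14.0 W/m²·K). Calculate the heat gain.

Q = 147 W

Resistance network (inner→outer):
  R_conv,in = 1/(4πr²h) = 1/(4π·0.903²·265) = 3.683×10^-4 K/W
  R_brass = (1/0.903 − 1/0.935)/(4πk) = 0.03790/(4π·108) = 2.793×10^-5 K/W
  R_polyurethane foam = (1/0.935 − 1/1.64)/(4πk) = 0.4598/(4π·0.0267) = 1.370 K/W
  R_conv,out = 1/(4πr²h) = 1/(4π·1.64²·14.0) = 0.002113 K/W
ΣR = 3.683×10^-4 + 2.793×10^-5 + 1.370 + 0.002113 = 1.373 K/W
Q = ΔT/ΣR = (-181 °C − 20.2 °C)/1.373 = -147 W
(Negative Q ⇒ heat flows inward; heat gain = 147 W.)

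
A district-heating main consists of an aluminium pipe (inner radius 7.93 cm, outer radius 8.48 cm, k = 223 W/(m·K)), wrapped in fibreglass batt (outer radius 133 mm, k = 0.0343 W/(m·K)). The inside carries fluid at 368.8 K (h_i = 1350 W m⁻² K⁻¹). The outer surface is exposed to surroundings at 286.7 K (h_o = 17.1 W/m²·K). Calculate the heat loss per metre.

Resistance network (inner→outer):
  R'_conv,in = 1/(2πr h) = 1/(2π·0.0793·1350) = 0.001487 m·K/W
  R'_aluminium = ln(0.0848/0.0793)/(2πk) = 0.06706/(2π·223) = 4.786×10^-5 m·K/W
  R'_fibreglass batt = ln(0.133/0.0848)/(2πk) = 0.4501/(2π·0.0343) = 2.088 m·K/W
  R'_conv,out = 1/(2πr h) = 1/(2π·0.133·17.1) = 0.06998 m·K/W
ΣR = 0.001487 + 4.786×10^-5 + 2.088 + 0.06998 = 2.160 m·K/W
Q' = ΔT/ΣR = (368.8 K − 286.7 K)/2.160 = 38.0 W/m

Q' = 38.0 W/m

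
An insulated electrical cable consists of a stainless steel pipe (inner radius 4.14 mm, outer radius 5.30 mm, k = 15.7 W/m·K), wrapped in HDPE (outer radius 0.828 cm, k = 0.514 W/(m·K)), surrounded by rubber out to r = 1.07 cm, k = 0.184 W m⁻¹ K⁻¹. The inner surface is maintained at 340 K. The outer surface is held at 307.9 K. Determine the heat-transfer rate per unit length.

Q' = 88.6 W/m

Treat each layer as a resistance in series:
  R'_stainless steel = ln(0.00530/0.00414)/(2πk) = 0.2470/(2π·15.7) = 0.002504 m·K/W
  R'_HDPE = ln(0.00828/0.00530)/(2πk) = 0.4461/(2π·0.514) = 0.1381 m·K/W
  R'_rubber = ln(0.0107/0.00828)/(2πk) = 0.2564/(2π·0.184) = 0.2218 m·K/W
ΣR = 0.002504 + 0.1381 + 0.2218 = 0.3624 m·K/W
Q' = ΔT/ΣR = (340 K − 307.9 K)/0.3624 = 88.6 W/m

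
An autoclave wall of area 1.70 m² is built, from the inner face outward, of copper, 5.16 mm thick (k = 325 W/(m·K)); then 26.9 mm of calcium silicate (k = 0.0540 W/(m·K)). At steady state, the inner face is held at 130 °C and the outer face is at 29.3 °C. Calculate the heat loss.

Resistance network (inner→outer):
  R_copper = L/(kA) = 0.00516/(325·1.70) = 9.339×10^-6 K/W
  R_calcium silicate = L/(kA) = 0.0269/(0.0540·1.70) = 0.2930 K/W
ΣR = 9.339×10^-6 + 0.2930 = 0.2930 K/W
Q = ΔT/ΣR = (130 °C − 29.3 °C)/0.2930 = 344 W

Q = 344 W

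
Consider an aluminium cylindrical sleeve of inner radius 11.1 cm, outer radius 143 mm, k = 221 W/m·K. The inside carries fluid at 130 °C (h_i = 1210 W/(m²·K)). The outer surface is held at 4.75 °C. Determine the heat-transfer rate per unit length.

Q' = 91.6 kW/m

Treat each layer as a resistance in series:
  R'_conv,in = 1/(2πr h) = 1/(2π·0.111·1210) = 0.001185 m·K/W
  R'_aluminium = ln(0.143/0.111)/(2πk) = 0.2533/(2π·221) = 1.824×10^-4 m·K/W
ΣR = 0.001185 + 1.824×10^-4 = 0.001367 m·K/W
Q' = ΔT/ΣR = (130 °C − 4.75 °C)/0.001367 = 91600 W/m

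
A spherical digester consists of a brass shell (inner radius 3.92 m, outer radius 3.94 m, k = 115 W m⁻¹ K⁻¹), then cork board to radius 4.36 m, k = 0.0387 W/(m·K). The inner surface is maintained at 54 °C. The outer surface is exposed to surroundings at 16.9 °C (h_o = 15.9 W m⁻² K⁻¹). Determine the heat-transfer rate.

Q = 734 W

Series thermal resistances, inner to outer:
  R_brass = (1/3.92 − 1/3.94)/(4πk) = 0.001295/(4π·115) = 8.961×10^-7 K/W
  R_cork board = (1/3.94 − 1/4.36)/(4πk) = 0.02445/(4π·0.0387) = 0.05027 K/W
  R_conv,out = 1/(4πr²h) = 1/(4π·4.36²·15.9) = 2.633×10^-4 K/W
ΣR = 8.961×10^-7 + 0.05027 + 2.633×10^-4 = 0.05053 K/W
Q = ΔT/ΣR = (54 °C − 16.9 °C)/0.05053 = 734 W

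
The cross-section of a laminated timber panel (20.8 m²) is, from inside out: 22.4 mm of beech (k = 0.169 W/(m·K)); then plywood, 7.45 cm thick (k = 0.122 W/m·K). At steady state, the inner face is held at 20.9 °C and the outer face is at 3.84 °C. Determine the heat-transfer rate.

Resistance network (inner→outer):
  R_beech = L/(kA) = 0.0224/(0.169·20.8) = 0.006372 K/W
  R_plywood = L/(kA) = 0.0745/(0.122·20.8) = 0.02936 K/W
ΣR = 0.006372 + 0.02936 = 0.03573 K/W
Q = ΔT/ΣR = (20.9 °C − 3.84 °C)/0.03573 = 477 W

Q = 477 W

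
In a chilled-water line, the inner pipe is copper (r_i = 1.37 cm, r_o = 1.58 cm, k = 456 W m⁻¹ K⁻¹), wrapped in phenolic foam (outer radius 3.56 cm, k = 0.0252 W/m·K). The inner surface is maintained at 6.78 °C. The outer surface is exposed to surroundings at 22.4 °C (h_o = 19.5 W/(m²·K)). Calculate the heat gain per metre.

Series thermal resistances, inner to outer:
  R'_copper = ln(0.0158/0.0137)/(2πk) = 0.1426/(2π·456) = 4.978×10^-5 m·K/W
  R'_phenolic foam = ln(0.0356/0.0158)/(2πk) = 0.8123/(2π·0.0252) = 5.130 m·K/W
  R'_conv,out = 1/(2πr h) = 1/(2π·0.0356·19.5) = 0.2293 m·K/W
ΣR = 4.978×10^-5 + 5.130 + 0.2293 = 5.359 m·K/W
Q' = ΔT/ΣR = (6.78 °C − 22.4 °C)/5.359 = -2.91 W/m
(Negative Q' ⇒ heat flows inward; heat gain = 2.91 W/m.)

Q' = 2.91 W/m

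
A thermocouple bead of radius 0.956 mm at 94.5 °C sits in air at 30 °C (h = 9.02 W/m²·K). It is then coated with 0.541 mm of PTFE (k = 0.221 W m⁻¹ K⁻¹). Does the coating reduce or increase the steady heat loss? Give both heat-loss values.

Critical radius for a sphere: r_cr = 2k/h = 0.0490 m = 4.90 cm.
Outer radius after coating: r₂ = 9.56×10^-4 + 5.41×10^-4 = 0.001497 m.
Since r₁ < r_cr and r₂ ≤ r_cr, the coating moves toward the maximum at r_cr — heat loss rises.
Bare: R = 1/(4πr₁²h) = 9653 K/W; Q = 64.5/9653 = 0.00668 W.
Coated: R = R_cond + R_conv = 4073 K/W; Q = 64.5/4073 = 0.0158 W.

increases: 0.00668 → 0.0158 W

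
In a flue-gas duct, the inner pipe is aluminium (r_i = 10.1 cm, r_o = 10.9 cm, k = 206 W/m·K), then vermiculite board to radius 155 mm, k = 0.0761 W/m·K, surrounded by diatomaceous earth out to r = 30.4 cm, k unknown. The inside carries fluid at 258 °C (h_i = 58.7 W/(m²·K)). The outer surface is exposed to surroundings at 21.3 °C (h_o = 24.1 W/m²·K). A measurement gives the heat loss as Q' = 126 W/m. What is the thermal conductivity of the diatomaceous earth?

ΣR = ΔT/Q' = |258 − 21.3|/126 = 1.879 m·K/W
Known resistances:
  R'_conv,in = 1/(2πr h) = 1/(2π·0.101·58.7) = 0.02684 m·K/W
  R'_aluminium = ln(0.109/0.101)/(2πk) = 0.07623/(2π·206) = 5.889×10^-5 m·K/W
  R'_vermiculite board = ln(0.155/0.109)/(2πk) = 0.3521/(2π·0.0761) = 0.7363 m·K/W
  R'_conv,out = 1/(2πr h) = 1/(2π·0.304·24.1) = 0.02172 m·K/W
R_diatomaceous earth = ΣR − ΣR_known = 1.879 − 0.7849 = 1.094 m·K/W
ln(r₂/r₁)/(2πk) = 1.094 ⇒ k = 0.6736/(2π·1.094) = 0.0980 W/m·K

k = 0.0980 W/m·K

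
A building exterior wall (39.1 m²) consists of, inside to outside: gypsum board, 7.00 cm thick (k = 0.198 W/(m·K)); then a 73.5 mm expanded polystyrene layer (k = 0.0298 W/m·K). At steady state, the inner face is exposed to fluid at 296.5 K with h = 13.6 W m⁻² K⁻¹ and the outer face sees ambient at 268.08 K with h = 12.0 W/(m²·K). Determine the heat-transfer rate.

Series thermal resistances, inner to outer:
  R_conv,in = 1/(hA) = 1/(13.6·39.1) = 0.001881 K/W
  R_gypsum board = L/(kA) = 0.0700/(0.198·39.1) = 0.009042 K/W
  R_expanded polystyrene = L/(kA) = 0.0735/(0.0298·39.1) = 0.06308 K/W
  R_conv,out = 1/(hA) = 1/(12.0·39.1) = 0.002131 K/W
ΣR = 0.001881 + 0.009042 + 0.06308 + 0.002131 = 0.07613 K/W
Q = ΔT/ΣR = (296.5 K − 268.08 K)/0.07613 = 373 W

Q = 373 W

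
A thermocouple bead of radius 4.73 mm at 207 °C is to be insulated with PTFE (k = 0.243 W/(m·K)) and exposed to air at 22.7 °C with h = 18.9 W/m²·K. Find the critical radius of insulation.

r_cr = 2.57 cm

For a sphere, r_cr = 2k_ins/h = 2·0.243/18.9 = 0.0257 m = 2.57 cm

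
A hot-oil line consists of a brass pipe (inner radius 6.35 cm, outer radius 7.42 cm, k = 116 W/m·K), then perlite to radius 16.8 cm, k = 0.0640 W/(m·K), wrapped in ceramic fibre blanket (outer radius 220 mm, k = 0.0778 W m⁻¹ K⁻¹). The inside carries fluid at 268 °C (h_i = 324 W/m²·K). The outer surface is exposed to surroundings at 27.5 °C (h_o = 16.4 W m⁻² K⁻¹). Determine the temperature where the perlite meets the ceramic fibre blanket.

T = 81.9 °C

Resistance network (inner→outer):
  R'_conv,in = 1/(2πr h) = 1/(2π·0.0635·324) = 0.007736 m·K/W
  R'_brass = ln(0.0742/0.0635)/(2πk) = 0.1557/(2π·116) = 2.137×10^-4 m·K/W
  R'_perlite = ln(0.168/0.0742)/(2πk) = 0.8172/(2π·0.0640) = 2.032 m·K/W
  R'_ceramic fibre blanket = ln(0.220/0.168)/(2πk) = 0.2697/(2π·0.0778) = 0.5516 m·K/W
  R'_conv,out = 1/(2πr h) = 1/(2π·0.220·16.4) = 0.04411 m·K/W
ΣR = 0.007736 + 2.137×10^-4 + 2.032 + 0.5516 + 0.04411 = 2.636 m·K/W
Q' = ΔT/ΣR = (268 °C − 27.5 °C)/2.636 = 91.24 W/m
From the inner boundary to the perlite/ceramic fibre blanket interface, ΣR_partial = 2.040 m·K/W.
T_interface = T_in − Q'·ΣR_partial = 268 °C − (91.24)(2.040) = 81.9 °C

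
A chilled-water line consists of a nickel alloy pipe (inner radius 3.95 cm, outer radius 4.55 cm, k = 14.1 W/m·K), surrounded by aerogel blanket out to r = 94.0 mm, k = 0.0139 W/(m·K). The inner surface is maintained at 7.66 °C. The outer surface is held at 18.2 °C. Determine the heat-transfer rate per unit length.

Q' = 1.27 W/m

Treat each layer as a resistance in series:
  R'_nickel alloy = ln(0.0455/0.0395)/(2πk) = 0.1414/(2π·14.1) = 0.001596 m·K/W
  R'_aerogel blanket = ln(0.0940/0.0455)/(2πk) = 0.7256/(2π·0.0139) = 8.308 m·K/W
ΣR = 0.001596 + 8.308 = 8.310 m·K/W
Q' = ΔT/ΣR = (7.66 °C − 18.2 °C)/8.310 = -1.27 W/m
(Negative Q' ⇒ heat flows inward; heat gain = 1.27 W/m.)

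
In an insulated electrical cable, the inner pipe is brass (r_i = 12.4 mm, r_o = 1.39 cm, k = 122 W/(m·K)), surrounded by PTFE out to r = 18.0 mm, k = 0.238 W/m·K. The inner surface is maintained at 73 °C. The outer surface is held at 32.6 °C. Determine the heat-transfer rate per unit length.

Q' = 234 W/m

Series thermal resistances, inner to outer:
  R'_brass = ln(0.0139/0.0124)/(2πk) = 0.1142/(2π·122) = 1.490×10^-4 m·K/W
  R'_PTFE = ln(0.0180/0.0139)/(2πk) = 0.2585/(2π·0.238) = 0.1729 m·K/W
ΣR = 1.490×10^-4 + 0.1729 = 0.1730 m·K/W
Q' = ΔT/ΣR = (73 °C − 32.6 °C)/0.1730 = 234 W/m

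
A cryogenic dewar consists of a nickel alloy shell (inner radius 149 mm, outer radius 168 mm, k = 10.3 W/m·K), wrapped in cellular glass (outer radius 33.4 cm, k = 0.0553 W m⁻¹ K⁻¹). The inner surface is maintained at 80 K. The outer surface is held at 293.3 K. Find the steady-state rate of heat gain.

Q = 50.0 W

Resistance network (inner→outer):
  R_nickel alloy = (1/0.149 − 1/0.168)/(4πk) = 0.7590/(4π·10.3) = 0.005864 K/W
  R_cellular glass = (1/0.168 − 1/0.334)/(4πk) = 2.958/(4π·0.0553) = 4.257 K/W
ΣR = 0.005864 + 4.257 = 4.263 K/W
Q = ΔT/ΣR = (80 K − 293.3 K)/4.263 = -50.0 W
(Negative Q ⇒ heat flows inward; heat gain = 50.0 W.)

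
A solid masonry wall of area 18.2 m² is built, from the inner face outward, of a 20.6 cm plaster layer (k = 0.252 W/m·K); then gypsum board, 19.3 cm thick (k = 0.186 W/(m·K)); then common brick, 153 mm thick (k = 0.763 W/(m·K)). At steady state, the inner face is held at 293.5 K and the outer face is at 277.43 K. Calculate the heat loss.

Q = 142 W

Resistance network (inner→outer):
  R_plaster = L/(kA) = 0.206/(0.252·18.2) = 0.04492 K/W
  R_gypsum board = L/(kA) = 0.193/(0.186·18.2) = 0.05701 K/W
  R_common brick = L/(kA) = 0.153/(0.763·18.2) = 0.01102 K/W
ΣR = 0.04492 + 0.05701 + 0.01102 = 0.1129 K/W
Q = ΔT/ΣR = (293.5 K − 277.43 K)/0.1129 = 142 W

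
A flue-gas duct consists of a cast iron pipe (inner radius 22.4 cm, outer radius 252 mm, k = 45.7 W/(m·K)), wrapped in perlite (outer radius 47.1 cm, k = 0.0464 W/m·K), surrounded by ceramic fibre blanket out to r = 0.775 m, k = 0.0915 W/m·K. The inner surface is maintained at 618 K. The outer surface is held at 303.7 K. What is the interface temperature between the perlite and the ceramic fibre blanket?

Treat each layer as a resistance in series:
  R'_cast iron = ln(0.252/0.224)/(2πk) = 0.1178/(2π·45.7) = 4.102×10^-4 m·K/W
  R'_perlite = ln(0.471/0.252)/(2πk) = 0.6254/(2π·0.0464) = 2.145 m·K/W
  R'_ceramic fibre blanket = ln(0.775/0.471)/(2πk) = 0.4980/(2π·0.0915) = 0.8662 m·K/W
ΣR = 4.102×10^-4 + 2.145 + 0.8662 = 3.012 m·K/W
Q' = ΔT/ΣR = (618 K − 303.7 K)/3.012 = 104.3 W/m
From the inner boundary to the perlite/ceramic fibre blanket interface, ΣR_partial = 2.145 m·K/W.
T_interface = T_in − Q'·ΣR_partial = 618 K − (104.3)(2.145) = 394 K

T = 394 K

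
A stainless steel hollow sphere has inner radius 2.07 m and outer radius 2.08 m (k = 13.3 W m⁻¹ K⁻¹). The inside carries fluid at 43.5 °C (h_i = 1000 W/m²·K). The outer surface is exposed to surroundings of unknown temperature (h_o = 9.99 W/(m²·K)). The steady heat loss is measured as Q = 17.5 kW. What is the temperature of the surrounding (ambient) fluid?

Sum the resistances:
  R_conv,in = 1/(4πr²h) = 1/(4π·2.07²·1000) = 1.857×10^-5 K/W
  R_stainless steel = (1/2.07 − 1/2.08)/(4πk) = 0.002323/(4π·13.3) = 1.390×10^-5 K/W
  R_conv,out = 1/(4πr²h) = 1/(4π·2.08²·9.99) = 0.001841 K/W
ΣR = 0.001874 K/W
ΔT = Q·ΣR = 17500 × 0.001874 = 32.80 K
Heat flows outward, so T_out = T_in − ΔT = 43.5 − 32.80 = 10.7 °C

T_out = 10.7 °C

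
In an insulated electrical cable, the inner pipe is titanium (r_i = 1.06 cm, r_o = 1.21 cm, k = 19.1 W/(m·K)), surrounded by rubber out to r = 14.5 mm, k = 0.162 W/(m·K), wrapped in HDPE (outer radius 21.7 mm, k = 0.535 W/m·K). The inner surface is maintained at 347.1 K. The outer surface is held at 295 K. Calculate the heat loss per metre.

Series thermal resistances, inner to outer:
  R'_titanium = ln(0.0121/0.0106)/(2πk) = 0.1324/(2π·19.1) = 0.001103 m·K/W
  R'_rubber = ln(0.0145/0.0121)/(2πk) = 0.1809/(2π·0.162) = 0.1778 m·K/W
  R'_HDPE = ln(0.0217/0.0145)/(2πk) = 0.4032/(2π·0.535) = 0.1199 m·K/W
ΣR = 0.001103 + 0.1778 + 0.1199 = 0.2988 m·K/W
Q' = ΔT/ΣR = (347.1 K − 295 K)/0.2988 = 174 W/m

Q' = 174 W/m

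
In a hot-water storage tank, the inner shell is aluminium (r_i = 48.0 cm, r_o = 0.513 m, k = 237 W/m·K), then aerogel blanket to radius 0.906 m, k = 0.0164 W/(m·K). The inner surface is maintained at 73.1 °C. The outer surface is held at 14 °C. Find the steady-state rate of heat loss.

Q = 14.4 W

Series thermal resistances, inner to outer:
  R_aluminium = (1/0.480 − 1/0.513)/(4πk) = 0.1340/(4π·237) = 4.500×10^-5 K/W
  R_aerogel blanket = (1/0.513 − 1/0.906)/(4πk) = 0.8456/(4π·0.0164) = 4.103 K/W
ΣR = 4.500×10^-5 + 4.103 = 4.103 K/W
Q = ΔT/ΣR = (73.1 °C − 14 °C)/4.103 = 14.4 W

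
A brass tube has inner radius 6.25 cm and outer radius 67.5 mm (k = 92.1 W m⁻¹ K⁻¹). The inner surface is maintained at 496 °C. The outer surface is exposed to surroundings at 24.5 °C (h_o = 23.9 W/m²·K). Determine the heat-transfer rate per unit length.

Series thermal resistances, inner to outer:
  R'_brass = ln(0.0675/0.0625)/(2πk) = 0.07696/(2π·92.1) = 1.330×10^-4 m·K/W
  R'_conv,out = 1/(2πr h) = 1/(2π·0.0675·23.9) = 0.09865 m·K/W
ΣR = 1.330×10^-4 + 0.09865 = 0.09878 m·K/W
Q' = ΔT/ΣR = (496 °C − 24.5 °C)/0.09878 = 4770 W/m

Q' = 4.77 kW/m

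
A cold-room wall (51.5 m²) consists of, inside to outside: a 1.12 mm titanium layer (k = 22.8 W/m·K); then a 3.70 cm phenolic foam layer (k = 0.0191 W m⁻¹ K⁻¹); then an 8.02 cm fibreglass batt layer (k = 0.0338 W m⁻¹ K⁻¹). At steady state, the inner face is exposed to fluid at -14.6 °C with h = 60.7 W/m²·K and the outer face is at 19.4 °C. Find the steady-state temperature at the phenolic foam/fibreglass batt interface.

Treat each layer as a resistance in series:
  R_conv,in = 1/(hA) = 1/(60.7·51.5) = 3.199×10^-4 K/W
  R_titanium = L/(kA) = 0.00112/(22.8·51.5) = 9.538×10^-7 K/W
  R_phenolic foam = L/(kA) = 0.0370/(0.0191·51.5) = 0.03762 K/W
  R_fibreglass batt = L/(kA) = 0.0802/(0.0338·51.5) = 0.04607 K/W
ΣR = 3.199×10^-4 + 9.538×10^-7 + 0.03762 + 0.04607 = 0.08401 K/W
Q = ΔT/ΣR = (-14.6 °C − 19.4 °C)/0.08401 = -404.7 W
From the inner boundary to the phenolic foam/fibreglass batt interface, ΣR_partial = 0.03794 K/W.
T_interface = T_in − Q·ΣR_partial = -14.6 °C − (-404.7)(0.03794) = 0.75 °C

T = 0.75 °C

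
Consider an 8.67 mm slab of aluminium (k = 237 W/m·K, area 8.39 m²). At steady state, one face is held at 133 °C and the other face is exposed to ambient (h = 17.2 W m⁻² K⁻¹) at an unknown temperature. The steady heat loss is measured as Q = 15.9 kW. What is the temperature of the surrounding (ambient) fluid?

T_out = 22.7 °C

Sum the resistances:
  R_aluminium = L/(kA) = 0.00867/(237·8.39) = 4.360×10^-6 K/W
  R_conv,out = 1/(hA) = 1/(17.2·8.39) = 0.006930 K/W
ΣR = 0.006934 K/W
ΔT = Q·ΣR = 15900 × 0.006934 = 110.3 K
Heat flows outward, so T_out = T_in − ΔT = 133 − 110.3 = 22.7 °C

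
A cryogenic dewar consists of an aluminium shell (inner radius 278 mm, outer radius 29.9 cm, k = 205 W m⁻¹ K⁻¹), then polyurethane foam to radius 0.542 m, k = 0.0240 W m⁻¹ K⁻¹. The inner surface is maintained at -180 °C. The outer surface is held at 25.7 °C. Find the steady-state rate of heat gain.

Q = 41.4 W

Treat each layer as a resistance in series:
  R_aluminium = (1/0.278 − 1/0.299)/(4πk) = 0.2526/(4π·205) = 9.807×10^-5 K/W
  R_polyurethane foam = (1/0.299 − 1/0.542)/(4πk) = 1.499/(4π·0.0240) = 4.972 K/W
ΣR = 9.807×10^-5 + 4.972 = 4.972 K/W
Q = ΔT/ΣR = (-180 °C − 25.7 °C)/4.972 = -41.4 W
(Negative Q ⇒ heat flows inward; heat gain = 41.4 W.)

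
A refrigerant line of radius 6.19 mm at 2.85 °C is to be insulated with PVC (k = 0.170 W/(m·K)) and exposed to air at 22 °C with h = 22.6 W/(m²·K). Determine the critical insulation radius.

For a cylinder, r_cr = k_ins/h = 0.170/22.6 = 0.00752 m = 0.752 cm

r_cr = 0.752 cm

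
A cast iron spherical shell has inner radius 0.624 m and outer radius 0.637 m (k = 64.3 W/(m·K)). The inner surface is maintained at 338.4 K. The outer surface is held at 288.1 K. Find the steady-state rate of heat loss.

Q = 4πk·ΔT/(1/r₁ − 1/r₂) = 4π × 64.3 × 50.3 / (1/0.624 − 1/0.637) = 1.24×10^6 W

Q = 1.24×10^6 W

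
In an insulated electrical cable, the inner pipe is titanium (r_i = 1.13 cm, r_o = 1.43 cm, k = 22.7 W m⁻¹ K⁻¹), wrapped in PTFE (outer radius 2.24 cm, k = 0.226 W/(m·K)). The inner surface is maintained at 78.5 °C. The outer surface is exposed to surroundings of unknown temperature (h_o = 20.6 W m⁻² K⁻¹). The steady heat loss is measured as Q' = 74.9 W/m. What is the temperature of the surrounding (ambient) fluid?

T_out = 28.9 °C

Sum the resistances:
  R'_titanium = ln(0.0143/0.0113)/(2πk) = 0.2355/(2π·22.7) = 0.001651 m·K/W
  R'_PTFE = ln(0.0224/0.0143)/(2πk) = 0.4488/(2π·0.226) = 0.3161 m·K/W
  R'_conv,out = 1/(2πr h) = 1/(2π·0.0224·20.6) = 0.3449 m·K/W
ΣR = 0.6626 m·K/W
ΔT = Q'·ΣR = 74.9 × 0.6626 = 49.63 K
Heat flows outward, so T_out = T_in − ΔT = 78.5 − 49.63 = 28.9 °C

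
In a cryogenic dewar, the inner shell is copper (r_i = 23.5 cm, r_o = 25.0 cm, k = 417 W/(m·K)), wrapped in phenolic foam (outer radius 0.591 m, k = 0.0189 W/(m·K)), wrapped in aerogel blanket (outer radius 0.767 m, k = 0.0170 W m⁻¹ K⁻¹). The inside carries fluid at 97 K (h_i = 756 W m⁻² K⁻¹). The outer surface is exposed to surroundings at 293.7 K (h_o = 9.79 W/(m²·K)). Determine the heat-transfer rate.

Series thermal resistances, inner to outer:
  R_conv,in = 1/(4πr²h) = 1/(4π·0.235²·756) = 0.001906 K/W
  R_copper = (1/0.235 − 1/0.250)/(4πk) = 0.2553/(4π·417) = 4.872×10^-5 K/W
  R_phenolic foam = (1/0.250 − 1/0.591)/(4πk) = 2.308/(4π·0.0189) = 9.718 K/W
  R_aerogel blanket = (1/0.591 − 1/0.767)/(4πk) = 0.3883/(4π·0.0170) = 1.817 K/W
  R_conv,out = 1/(4πr²h) = 1/(4π·0.767²·9.79) = 0.01382 K/W
ΣR = 0.001906 + 4.872×10^-5 + 9.718 + 1.817 + 0.01382 = 11.55 K/W
Q = ΔT/ΣR = (97 K − 293.7 K)/11.55 = -17.0 W
(Negative Q ⇒ heat flows inward; heat gain = 17.0 W.)

Q = 17.0 W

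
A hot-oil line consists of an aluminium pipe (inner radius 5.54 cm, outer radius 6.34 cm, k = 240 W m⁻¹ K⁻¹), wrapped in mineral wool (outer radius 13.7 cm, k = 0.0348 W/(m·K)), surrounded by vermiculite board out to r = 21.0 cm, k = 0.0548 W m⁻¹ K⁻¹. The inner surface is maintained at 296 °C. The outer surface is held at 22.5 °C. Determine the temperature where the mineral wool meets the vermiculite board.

T = 93.7 °C

Treat each layer as a resistance in series:
  R'_aluminium = ln(0.0634/0.0554)/(2πk) = 0.1349/(2π·240) = 8.945×10^-5 m·K/W
  R'_mineral wool = ln(0.137/0.0634)/(2πk) = 0.7705/(2π·0.0348) = 3.524 m·K/W
  R'_vermiculite board = ln(0.210/0.137)/(2πk) = 0.4271/(2π·0.0548) = 1.240 m·K/W
ΣR = 8.945×10^-5 + 3.524 + 1.240 = 4.764 m·K/W
Q' = ΔT/ΣR = (296 °C − 22.5 °C)/4.764 = 57.41 W/m
From the inner boundary to the mineral wool/vermiculite board interface, ΣR_partial = 3.524 m·K/W.
T_interface = T_in − Q'·ΣR_partial = 296 °C − (57.41)(3.524) = 93.7 °C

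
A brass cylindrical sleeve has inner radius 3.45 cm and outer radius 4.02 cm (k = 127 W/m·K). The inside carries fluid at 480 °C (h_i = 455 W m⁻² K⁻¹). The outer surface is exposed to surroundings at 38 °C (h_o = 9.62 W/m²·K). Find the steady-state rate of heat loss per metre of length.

Q' = 1050 W/m

Resistance network (inner→outer):
  R'_conv,in = 1/(2πr h) = 1/(2π·0.0345·455) = 0.01014 m·K/W
  R'_brass = ln(0.0402/0.0345)/(2πk) = 0.1529/(2π·127) = 1.916×10^-4 m·K/W
  R'_conv,out = 1/(2πr h) = 1/(2π·0.0402·9.62) = 0.4115 m·K/W
ΣR = 0.01014 + 1.916×10^-4 + 0.4115 = 0.4218 m·K/W
Q' = ΔT/ΣR = (480 °C − 38 °C)/0.4218 = 1050 W/m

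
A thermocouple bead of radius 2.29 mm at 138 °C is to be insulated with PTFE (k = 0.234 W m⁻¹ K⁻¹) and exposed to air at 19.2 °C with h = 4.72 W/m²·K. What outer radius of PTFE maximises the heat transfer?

r_cr = 9.92 cm

For a sphere, r_cr = 2k_ins/h = 2·0.234/4.72 = 0.0992 m = 9.92 cm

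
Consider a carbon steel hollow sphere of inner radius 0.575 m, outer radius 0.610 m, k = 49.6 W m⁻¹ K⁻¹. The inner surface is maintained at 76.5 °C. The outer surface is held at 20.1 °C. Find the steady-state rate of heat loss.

Q = 4πk·ΔT/(1/r₁ − 1/r₂) = 4π × 49.6 × 56.4 / (1/0.575 − 1/0.610) = 3.52×10^5 W

Q = 352 kW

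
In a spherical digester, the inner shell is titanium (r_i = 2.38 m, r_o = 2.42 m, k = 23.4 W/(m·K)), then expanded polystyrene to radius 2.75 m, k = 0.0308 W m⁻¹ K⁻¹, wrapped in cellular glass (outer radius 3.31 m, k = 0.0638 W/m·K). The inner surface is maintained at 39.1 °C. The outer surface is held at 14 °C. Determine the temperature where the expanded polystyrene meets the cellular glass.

T = 23.4 °C

Resistance network (inner→outer):
  R_titanium = (1/2.38 − 1/2.42)/(4πk) = 0.006945/(4π·23.4) = 2.362×10^-5 K/W
  R_expanded polystyrene = (1/2.42 − 1/2.75)/(4πk) = 0.04959/(4π·0.0308) = 0.1281 K/W
  R_cellular glass = (1/2.75 − 1/3.31)/(4πk) = 0.06152/(4π·0.0638) = 0.07674 K/W
ΣR = 2.362×10^-5 + 0.1281 + 0.07674 = 0.2049 K/W
Q = ΔT/ΣR = (39.1 °C − 14 °C)/0.2049 = 122.5 W
From the inner boundary to the expanded polystyrene/cellular glass interface, ΣR_partial = 0.1281 K/W.
T_interface = T_in − Q·ΣR_partial = 39.1 °C − (122.5)(0.1281) = 23.4 °C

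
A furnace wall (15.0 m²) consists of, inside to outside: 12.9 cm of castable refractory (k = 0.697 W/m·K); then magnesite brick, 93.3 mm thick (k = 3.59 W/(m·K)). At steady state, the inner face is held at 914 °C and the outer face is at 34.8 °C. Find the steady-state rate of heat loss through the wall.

Resistance network (inner→outer):
  R_castable refractory = L/(kA) = 0.129/(0.697·15.0) = 0.01234 K/W
  R_magnesite brick = L/(kA) = 0.0933/(3.59·15.0) = 0.001733 K/W
ΣR = 0.01234 + 0.001733 = 0.01407 K/W
Q = ΔT/ΣR = (914 °C − 34.8 °C)/0.01407 = 62500 W

Q = 62.5 kW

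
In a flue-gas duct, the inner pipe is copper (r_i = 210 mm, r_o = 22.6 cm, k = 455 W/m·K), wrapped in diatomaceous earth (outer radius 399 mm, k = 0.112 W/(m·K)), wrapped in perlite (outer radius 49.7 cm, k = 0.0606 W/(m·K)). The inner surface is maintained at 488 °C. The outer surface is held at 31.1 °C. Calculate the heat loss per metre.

Treat each layer as a resistance in series:
  R'_copper = ln(0.226/0.210)/(2πk) = 0.07343/(2π·455) = 2.568×10^-5 m·K/W
  R'_diatomaceous earth = ln(0.399/0.226)/(2πk) = 0.5684/(2π·0.112) = 0.8077 m·K/W
  R'_perlite = ln(0.497/0.399)/(2πk) = 0.2196/(2π·0.0606) = 0.5768 m·K/W
ΣR = 2.568×10^-5 + 0.8077 + 0.5768 = 1.385 m·K/W
Q' = ΔT/ΣR = (488 °C − 31.1 °C)/1.385 = 330 W/m

Q' = 330 W/m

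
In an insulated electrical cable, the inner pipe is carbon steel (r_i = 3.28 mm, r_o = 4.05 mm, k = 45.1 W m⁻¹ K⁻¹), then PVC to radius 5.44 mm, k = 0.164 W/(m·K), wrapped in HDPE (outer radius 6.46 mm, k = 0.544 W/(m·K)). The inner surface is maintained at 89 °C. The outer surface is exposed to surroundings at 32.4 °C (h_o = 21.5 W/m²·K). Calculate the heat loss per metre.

Q' = 38.2 W/m

Resistance network (inner→outer):
  R'_carbon steel = ln(0.00405/0.00328)/(2πk) = 0.2109/(2π·45.1) = 7.442×10^-4 m·K/W
  R'_PVC = ln(0.00544/0.00405)/(2πk) = 0.2951/(2π·0.164) = 0.2863 m·K/W
  R'_HDPE = ln(0.00646/0.00544)/(2πk) = 0.1719/(2π·0.544) = 0.05028 m·K/W
  R'_conv,out = 1/(2πr h) = 1/(2π·0.00646·21.5) = 1.146 m·K/W
ΣR = 7.442×10^-4 + 0.2863 + 0.05028 + 1.146 = 1.483 m·K/W
Q' = ΔT/ΣR = (89 °C − 32.4 °C)/1.483 = 38.2 W/m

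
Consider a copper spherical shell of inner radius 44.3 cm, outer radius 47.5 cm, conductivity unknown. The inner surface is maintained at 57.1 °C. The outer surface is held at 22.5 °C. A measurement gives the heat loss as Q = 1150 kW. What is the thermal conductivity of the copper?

k = 402 W/m·K

ΣR = ΔT/Q = |57.1 − 22.5|/1.15×10^6 = 3.009×10^-5 K/W
(1/r₁−1/r₂)/(4πk) = 3.009×10^-5 ⇒ k = 0.1521/(4π·3.009×10^-5) = 402 W/m·K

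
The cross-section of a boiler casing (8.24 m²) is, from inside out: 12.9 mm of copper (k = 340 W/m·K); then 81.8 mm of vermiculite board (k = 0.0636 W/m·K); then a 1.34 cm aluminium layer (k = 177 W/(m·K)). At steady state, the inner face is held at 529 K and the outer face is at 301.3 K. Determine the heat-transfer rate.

Q = 1460 W

Treat each layer as a resistance in series:
  R_copper = L/(kA) = 0.0129/(340·8.24) = 4.605×10^-6 K/W
  R_vermiculite board = L/(kA) = 0.0818/(0.0636·8.24) = 0.1561 K/W
  R_aluminium = L/(kA) = 0.0134/(177·8.24) = 9.188×10^-6 K/W
ΣR = 4.605×10^-6 + 0.1561 + 9.188×10^-6 = 0.1561 K/W
Q = ΔT/ΣR = (529 K − 301.3 K)/0.1561 = 1460 W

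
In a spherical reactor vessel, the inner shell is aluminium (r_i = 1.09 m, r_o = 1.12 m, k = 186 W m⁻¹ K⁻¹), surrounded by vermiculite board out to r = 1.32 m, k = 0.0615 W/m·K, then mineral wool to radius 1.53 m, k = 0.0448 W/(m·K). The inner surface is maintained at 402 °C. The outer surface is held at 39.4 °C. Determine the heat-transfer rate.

Q = 1010 W

Treat each layer as a resistance in series:
  R_aluminium = (1/1.09 − 1/1.12)/(4πk) = 0.02457/(4π·186) = 1.051×10^-5 K/W
  R_vermiculite board = (1/1.12 − 1/1.32)/(4πk) = 0.1353/(4π·0.0615) = 0.1750 K/W
  R_mineral wool = (1/1.32 − 1/1.53)/(4πk) = 0.1040/(4π·0.0448) = 0.1847 K/W
ΣR = 1.051×10^-5 + 0.1750 + 0.1847 = 0.3597 K/W
Q = ΔT/ΣR = (402 °C − 39.4 °C)/0.3597 = 1010 W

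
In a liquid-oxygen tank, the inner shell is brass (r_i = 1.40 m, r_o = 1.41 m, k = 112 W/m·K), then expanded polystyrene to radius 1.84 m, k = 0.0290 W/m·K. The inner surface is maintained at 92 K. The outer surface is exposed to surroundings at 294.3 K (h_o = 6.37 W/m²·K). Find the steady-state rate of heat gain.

Q = 441 W

Resistance network (inner→outer):
  R_brass = (1/1.40 − 1/1.41)/(4πk) = 0.005066/(4π·112) = 3.599×10^-6 K/W
  R_expanded polystyrene = (1/1.41 − 1/1.84)/(4πk) = 0.1657/(4π·0.0290) = 0.4548 K/W
  R_conv,out = 1/(4πr²h) = 1/(4π·1.84²·6.37) = 0.003690 K/W
ΣR = 3.599×10^-6 + 0.4548 + 0.003690 = 0.4585 K/W
Q = ΔT/ΣR = (92 K − 294.3 K)/0.4585 = -441 W
(Negative Q ⇒ heat flows inward; heat gain = 441 W.)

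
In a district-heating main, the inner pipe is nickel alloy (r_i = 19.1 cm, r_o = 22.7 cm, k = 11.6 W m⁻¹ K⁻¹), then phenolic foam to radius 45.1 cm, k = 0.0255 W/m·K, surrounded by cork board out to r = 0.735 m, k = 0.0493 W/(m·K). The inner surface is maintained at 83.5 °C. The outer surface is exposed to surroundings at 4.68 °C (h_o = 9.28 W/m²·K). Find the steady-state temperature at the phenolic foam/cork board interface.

T = 26.1 °C

Series thermal resistances, inner to outer:
  R'_nickel alloy = ln(0.227/0.191)/(2πk) = 0.1727/(2π·11.6) = 0.002369 m·K/W
  R'_phenolic foam = ln(0.451/0.227)/(2πk) = 0.6865/(2π·0.0255) = 4.285 m·K/W
  R'_cork board = ln(0.735/0.451)/(2πk) = 0.4884/(2π·0.0493) = 1.577 m·K/W
  R'_conv,out = 1/(2πr h) = 1/(2π·0.735·9.28) = 0.02333 m·K/W
ΣR = 0.002369 + 4.285 + 1.577 + 0.02333 = 5.888 m·K/W
Q' = ΔT/ΣR = (83.5 °C − 4.68 °C)/5.888 = 13.39 W/m
From the inner boundary to the phenolic foam/cork board interface, ΣR_partial = 4.287 m·K/W.
T_interface = T_in − Q'·ΣR_partial = 83.5 °C − (13.39)(4.287) = 26.1 °C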